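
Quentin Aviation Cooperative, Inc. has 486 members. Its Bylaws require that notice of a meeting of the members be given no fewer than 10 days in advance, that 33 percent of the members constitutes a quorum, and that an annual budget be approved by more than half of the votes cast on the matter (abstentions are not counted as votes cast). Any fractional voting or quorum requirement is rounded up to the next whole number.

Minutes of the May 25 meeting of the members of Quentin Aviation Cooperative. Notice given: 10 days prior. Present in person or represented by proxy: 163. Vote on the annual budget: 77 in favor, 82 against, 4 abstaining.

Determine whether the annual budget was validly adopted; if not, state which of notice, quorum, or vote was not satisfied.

Notice: 10 days given; 10 required. Satisfied.
Quorum: 33% of 486 = 160.38, rounded up to 161; 163 present. Satisfied.
Vote: requires a majority of the votes cast (163 − 4 abstaining = 159); a majority of 159 is 80, so 80 needed; 77 in favor. Not satisfied.

Invalid — vote requirement not satisfied.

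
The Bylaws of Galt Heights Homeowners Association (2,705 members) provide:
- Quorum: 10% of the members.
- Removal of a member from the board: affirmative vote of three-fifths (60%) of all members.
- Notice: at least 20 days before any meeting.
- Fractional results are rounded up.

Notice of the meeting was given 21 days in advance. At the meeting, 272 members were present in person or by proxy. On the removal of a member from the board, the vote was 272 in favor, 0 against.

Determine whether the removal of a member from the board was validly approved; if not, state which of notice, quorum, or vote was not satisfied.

Invalid — vote requirement not satisfied.

Notice: 21 days given; 20 required. Satisfied.
Quorum: 10% of 2,705 = 270.50, rounded up to 271; 272 present. Satisfied.
Vote: requires three-fifths of all members (2,705); 3/5 of 2705 = 1623, so 1,623 needed; 272 in favor. Not satisfied.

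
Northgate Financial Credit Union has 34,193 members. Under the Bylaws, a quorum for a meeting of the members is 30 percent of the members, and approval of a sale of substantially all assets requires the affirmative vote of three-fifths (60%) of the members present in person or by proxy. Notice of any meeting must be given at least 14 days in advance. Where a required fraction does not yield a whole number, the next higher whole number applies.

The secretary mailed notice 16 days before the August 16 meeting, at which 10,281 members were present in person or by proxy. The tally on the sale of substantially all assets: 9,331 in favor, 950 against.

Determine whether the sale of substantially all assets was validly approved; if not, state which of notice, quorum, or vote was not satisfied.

Notice: 16 days given; 14 required. Satisfied.
Quorum: 30% of 34,193 = 10,257.90, rounded up to 10,258; 10,281 present. Satisfied.
Vote: requires three-fifths of those present (10,281); 3/5 of 10281 = 6168.60, rounded up to 6169, so 6,169 needed; 9,331 in favor. Satisfied.

Valid — all requirements satisfied.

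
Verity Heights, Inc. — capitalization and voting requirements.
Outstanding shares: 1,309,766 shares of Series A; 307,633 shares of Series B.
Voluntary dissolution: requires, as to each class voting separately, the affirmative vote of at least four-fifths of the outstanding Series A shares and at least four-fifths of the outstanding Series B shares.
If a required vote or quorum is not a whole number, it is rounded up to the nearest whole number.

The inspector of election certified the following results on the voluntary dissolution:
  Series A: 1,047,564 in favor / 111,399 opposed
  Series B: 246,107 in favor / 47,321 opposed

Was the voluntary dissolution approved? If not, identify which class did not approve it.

Not approved — the Series A shares did not give the required vote.

Series A: 4/5 of 1309766 = 1047812.80, rounded up to 1047813; 1,047,813 required, 1,047,564 in favor — not approved.
Series B: 4/5 of 307633 = 246106.40, rounded up to 246107; 246,107 required, 246,107 in favor — approved.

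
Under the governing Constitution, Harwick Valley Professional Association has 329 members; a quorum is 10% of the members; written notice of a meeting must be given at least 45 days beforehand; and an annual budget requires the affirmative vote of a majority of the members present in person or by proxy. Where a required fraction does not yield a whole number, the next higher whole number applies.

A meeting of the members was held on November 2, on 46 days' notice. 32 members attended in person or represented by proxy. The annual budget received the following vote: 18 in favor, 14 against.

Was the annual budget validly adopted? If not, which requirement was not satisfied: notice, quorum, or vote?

Invalid — quorum requirement not satisfied.

Notice: 46 days given; 45 required. Satisfied.
Quorum: 10% of 329 = 32.90, rounded up to 33; 32 present. Not satisfied.
Vote: requires a majority of those present (32); a majority of 32 is 17, so 17 needed; 18 in favor. Satisfied.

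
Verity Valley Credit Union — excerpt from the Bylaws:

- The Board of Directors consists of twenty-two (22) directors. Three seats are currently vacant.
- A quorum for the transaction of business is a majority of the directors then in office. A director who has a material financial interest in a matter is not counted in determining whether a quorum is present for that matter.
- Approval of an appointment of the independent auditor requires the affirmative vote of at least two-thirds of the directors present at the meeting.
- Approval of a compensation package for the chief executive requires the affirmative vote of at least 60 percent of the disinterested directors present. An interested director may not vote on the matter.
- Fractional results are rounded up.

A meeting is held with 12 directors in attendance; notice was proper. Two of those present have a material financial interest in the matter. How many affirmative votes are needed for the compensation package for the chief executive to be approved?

The compensation package for the chief executive requires three-fifths of the disinterested directors present (12 − 2 = 10).
3/5 of 10 = 6.

6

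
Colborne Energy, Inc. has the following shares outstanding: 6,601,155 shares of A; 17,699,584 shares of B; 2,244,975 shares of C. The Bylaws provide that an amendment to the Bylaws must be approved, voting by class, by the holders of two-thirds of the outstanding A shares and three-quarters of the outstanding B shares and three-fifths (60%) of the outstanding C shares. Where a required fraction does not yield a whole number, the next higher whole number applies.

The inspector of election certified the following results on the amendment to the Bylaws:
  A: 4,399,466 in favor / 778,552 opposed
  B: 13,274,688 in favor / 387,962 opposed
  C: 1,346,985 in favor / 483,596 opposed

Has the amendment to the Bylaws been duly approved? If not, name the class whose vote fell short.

A: 2/3 of 6601155 = 4400770; 4,400,770 required, 4,399,466 in favor — not approved.
B: 3/4 of 17699584 = 13274688; 13,274,688 required, 13,274,688 in favor — approved.
C: 3/5 of 2244975 = 1346985; 1,346,985 required, 1,346,985 in favor — approved.

Not approved — the A shares did not give the required vote.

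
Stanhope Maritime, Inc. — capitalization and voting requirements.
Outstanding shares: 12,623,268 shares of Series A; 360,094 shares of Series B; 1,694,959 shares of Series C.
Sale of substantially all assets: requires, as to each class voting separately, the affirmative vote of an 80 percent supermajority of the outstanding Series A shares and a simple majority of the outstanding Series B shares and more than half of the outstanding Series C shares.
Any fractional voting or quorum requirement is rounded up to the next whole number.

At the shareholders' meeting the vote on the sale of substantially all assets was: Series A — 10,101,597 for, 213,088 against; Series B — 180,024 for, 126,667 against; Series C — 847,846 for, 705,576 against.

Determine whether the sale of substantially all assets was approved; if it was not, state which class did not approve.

Series A: 4/5 of 12623268 = 10098614.40, rounded up to 10098615; 10,098,615 required, 10,101,597 in favor — approved.
Series B: a majority of 360094 is 180048; 180,048 required, 180,024 in favor — not approved.
Series C: a majority of 1694959 is 847480; 847,480 required, 847,846 in favor — approved.

Not approved — the Series B shares did not give the required vote.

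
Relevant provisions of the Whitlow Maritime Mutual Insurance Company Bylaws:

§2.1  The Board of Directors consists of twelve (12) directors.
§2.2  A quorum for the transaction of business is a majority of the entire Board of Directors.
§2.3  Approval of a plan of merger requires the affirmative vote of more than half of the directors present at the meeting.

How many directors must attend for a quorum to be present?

A majority of 12 is 7.

7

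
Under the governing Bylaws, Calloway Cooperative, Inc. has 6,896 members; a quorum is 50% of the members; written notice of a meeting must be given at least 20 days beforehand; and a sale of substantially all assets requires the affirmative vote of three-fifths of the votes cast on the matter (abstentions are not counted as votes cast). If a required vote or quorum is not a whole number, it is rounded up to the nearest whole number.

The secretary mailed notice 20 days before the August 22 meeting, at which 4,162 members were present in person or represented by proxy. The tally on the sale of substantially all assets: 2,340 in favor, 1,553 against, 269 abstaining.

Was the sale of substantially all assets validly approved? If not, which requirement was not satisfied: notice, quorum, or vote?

Valid — all requirements satisfied.

Notice: 20 days given; 20 required. Satisfied.
Quorum: 50% of 6,896 = 3,448; 4,162 present. Satisfied.
Vote: requires three-fifths of the votes cast (4,162 − 269 abstaining = 3,893); 3/5 of 3893 = 2335.80, rounded up to 2336, so 2,336 needed; 2,340 in favor. Satisfied.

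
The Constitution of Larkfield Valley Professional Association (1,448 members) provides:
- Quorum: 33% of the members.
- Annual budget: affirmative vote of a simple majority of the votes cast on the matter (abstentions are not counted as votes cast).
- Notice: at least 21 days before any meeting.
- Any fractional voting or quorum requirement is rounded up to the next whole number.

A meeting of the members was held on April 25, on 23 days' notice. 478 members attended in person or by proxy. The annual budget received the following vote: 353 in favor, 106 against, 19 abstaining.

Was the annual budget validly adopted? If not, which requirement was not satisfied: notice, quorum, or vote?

Valid — all requirements satisfied.

Notice: 23 days given; 21 required. Satisfied.
Quorum: 33% of 1,448 = 477.84, rounded up to 478; 478 present. Satisfied.
Vote: requires a majority of the votes cast (478 − 19 abstaining = 459); a majority of 459 is 230, so 230 needed; 353 in favor. Satisfied.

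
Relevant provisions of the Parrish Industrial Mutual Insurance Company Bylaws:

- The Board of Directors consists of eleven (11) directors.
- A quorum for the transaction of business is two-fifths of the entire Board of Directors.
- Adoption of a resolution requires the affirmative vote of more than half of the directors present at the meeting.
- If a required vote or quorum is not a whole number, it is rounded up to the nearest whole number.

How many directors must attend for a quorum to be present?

2/5 of 11 = 4.40, rounded up to 5.

5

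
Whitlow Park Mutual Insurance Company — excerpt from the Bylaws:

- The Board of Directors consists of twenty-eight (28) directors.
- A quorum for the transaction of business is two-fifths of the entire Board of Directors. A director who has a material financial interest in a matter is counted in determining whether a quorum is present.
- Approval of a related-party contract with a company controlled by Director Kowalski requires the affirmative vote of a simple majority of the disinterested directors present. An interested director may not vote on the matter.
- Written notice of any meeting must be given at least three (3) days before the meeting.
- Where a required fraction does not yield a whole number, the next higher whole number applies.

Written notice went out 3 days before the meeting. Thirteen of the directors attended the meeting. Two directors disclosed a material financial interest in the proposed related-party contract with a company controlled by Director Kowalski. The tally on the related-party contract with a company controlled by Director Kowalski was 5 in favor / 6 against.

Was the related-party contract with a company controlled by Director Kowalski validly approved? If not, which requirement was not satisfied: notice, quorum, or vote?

Notice: 3 days given; 3 required (3 ≥ 3). Satisfied.
Quorum: 13 present (interested directors count toward quorum); quorum is 12. Satisfied.
Vote: the related-party contract with a company controlled by Director Kowalski requires a majority of the disinterested directors present (13 − 2 = 11). A majority of 11 is 6, so 6 affirmative votes are needed; 5 voted in favor. Not satisfied.

Invalid — vote requirement not satisfied.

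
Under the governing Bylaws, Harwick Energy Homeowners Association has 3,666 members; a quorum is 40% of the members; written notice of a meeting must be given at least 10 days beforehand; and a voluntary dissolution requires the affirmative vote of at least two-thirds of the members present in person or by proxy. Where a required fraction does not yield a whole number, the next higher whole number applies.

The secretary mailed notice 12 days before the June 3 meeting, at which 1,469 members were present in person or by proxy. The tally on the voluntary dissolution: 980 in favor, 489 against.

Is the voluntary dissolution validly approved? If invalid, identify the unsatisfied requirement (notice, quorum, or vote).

Valid — all requirements satisfied.

Notice: 12 days given; 10 required. Satisfied.
Quorum: 40% of 3,666 = 1,466.40, rounded up to 1,467; 1,469 present. Satisfied.
Vote: requires two-thirds of those present (1,469); 2/3 of 1469 = 979.33, rounded up to 980, so 980 needed; 980 in favor. Satisfied.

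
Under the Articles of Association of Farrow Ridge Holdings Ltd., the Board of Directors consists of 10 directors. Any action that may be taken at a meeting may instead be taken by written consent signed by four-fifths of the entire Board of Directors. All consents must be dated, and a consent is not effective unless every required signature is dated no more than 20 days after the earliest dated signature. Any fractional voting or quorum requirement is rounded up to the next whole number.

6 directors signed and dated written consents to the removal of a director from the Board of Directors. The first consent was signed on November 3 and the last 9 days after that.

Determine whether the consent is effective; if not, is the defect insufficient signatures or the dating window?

Signatures required: four-fifths of 10 — 4/5 of 10 = 8, so 8 needed; 6 signed. Insufficient.
Dating window: the latest signature is 9 days after the earliest; the limit is 20 days. Within the window.

Not effective — insufficient signatures.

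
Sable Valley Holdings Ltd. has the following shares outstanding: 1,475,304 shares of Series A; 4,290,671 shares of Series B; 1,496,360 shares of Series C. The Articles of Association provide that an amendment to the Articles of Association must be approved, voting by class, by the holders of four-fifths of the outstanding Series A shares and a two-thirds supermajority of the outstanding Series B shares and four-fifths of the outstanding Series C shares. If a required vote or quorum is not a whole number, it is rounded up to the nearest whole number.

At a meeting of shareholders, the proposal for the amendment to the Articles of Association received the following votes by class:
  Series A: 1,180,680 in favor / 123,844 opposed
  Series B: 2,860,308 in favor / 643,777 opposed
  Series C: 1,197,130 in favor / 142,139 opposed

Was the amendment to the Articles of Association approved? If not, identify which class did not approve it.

Not approved — the Series B shares did not give the required vote.

Series A: 4/5 of 1475304 = 1180243.20, rounded up to 1180244; 1,180,244 required, 1,180,680 in favor — approved.
Series B: 2/3 of 4290671 = 2860447.33, rounded up to 2860448; 2,860,448 required, 2,860,308 in favor — not approved.
Series C: 4/5 of 1496360 = 1197088; 1,197,088 required, 1,197,130 in favor — approved.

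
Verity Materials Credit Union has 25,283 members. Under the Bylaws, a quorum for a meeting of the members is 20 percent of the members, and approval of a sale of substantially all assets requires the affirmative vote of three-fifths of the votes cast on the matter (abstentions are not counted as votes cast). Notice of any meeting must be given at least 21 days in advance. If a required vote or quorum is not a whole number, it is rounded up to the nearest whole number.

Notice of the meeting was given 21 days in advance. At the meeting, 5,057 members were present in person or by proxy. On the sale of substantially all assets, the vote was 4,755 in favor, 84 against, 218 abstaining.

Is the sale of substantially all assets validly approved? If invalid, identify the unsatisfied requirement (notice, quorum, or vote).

Notice: 21 days given; 21 required. Satisfied.
Quorum: 20% of 25,283 = 5,056.60, rounded up to 5,057; 5,057 present. Satisfied.
Vote: requires three-fifths of the votes cast (5,057 − 218 abstaining = 4,839); 3/5 of 4839 = 2903.40, rounded up to 2904, so 2,904 needed; 4,755 in favor. Satisfied.

Valid — all requirements satisfied.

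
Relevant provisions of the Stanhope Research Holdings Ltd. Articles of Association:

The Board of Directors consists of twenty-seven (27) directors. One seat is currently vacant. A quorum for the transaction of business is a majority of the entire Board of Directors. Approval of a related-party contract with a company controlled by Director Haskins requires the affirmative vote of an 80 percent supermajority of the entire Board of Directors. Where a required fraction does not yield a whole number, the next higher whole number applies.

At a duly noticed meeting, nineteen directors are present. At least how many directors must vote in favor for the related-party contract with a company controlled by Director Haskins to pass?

The related-party contract with a company controlled by Director Haskins requires four-fifths of the entire Board of Directors (27).
4/5 of 27 = 21.60, rounded up to 22.
(Only 19 can vote, so the related-party contract with a company controlled by Director Haskins cannot pass at this meeting, but the required vote is still 22.)

22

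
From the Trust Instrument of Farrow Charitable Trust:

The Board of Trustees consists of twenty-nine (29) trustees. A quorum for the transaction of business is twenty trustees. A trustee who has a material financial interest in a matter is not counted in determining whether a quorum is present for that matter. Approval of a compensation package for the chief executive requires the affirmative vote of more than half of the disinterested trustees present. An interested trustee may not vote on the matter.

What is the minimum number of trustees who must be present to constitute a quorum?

The quorum is fixed at 20.

20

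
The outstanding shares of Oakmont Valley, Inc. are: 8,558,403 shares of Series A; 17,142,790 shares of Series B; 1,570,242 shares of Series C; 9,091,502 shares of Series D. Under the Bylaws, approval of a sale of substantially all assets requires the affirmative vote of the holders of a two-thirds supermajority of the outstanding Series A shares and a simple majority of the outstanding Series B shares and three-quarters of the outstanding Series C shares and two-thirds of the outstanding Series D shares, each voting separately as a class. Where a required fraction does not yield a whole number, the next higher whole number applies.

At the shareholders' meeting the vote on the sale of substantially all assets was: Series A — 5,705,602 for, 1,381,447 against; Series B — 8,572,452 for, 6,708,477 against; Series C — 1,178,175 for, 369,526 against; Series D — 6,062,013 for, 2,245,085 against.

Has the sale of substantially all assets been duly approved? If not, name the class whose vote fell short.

Series A: 2/3 of 8558403 = 5705602; 5,705,602 required, 5,705,602 in favor — approved.
Series B: a majority of 17142790 is 8571396; 8,571,396 required, 8,572,452 in favor — approved.
Series C: 3/4 of 1570242 = 1177681.50, rounded up to 1177682; 1,177,682 required, 1,178,175 in favor — approved.
Series D: 2/3 of 9091502 = 6061001.33, rounded up to 6061002; 6,061,002 required, 6,062,013 in favor — approved.

Approved — every class gave the required vote.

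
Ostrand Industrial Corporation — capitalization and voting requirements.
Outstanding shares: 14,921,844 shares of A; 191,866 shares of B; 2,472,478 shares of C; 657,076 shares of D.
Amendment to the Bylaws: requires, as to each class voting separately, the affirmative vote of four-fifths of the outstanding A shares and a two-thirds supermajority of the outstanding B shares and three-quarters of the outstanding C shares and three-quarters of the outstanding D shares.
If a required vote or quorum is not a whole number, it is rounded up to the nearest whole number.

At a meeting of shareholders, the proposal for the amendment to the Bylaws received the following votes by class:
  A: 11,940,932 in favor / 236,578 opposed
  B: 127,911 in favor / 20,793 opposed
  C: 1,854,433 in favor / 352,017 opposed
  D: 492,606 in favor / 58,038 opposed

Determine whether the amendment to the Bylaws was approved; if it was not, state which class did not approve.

A: 4/5 of 14921844 = 11937475.20, rounded up to 11937476; 11,937,476 required, 11,940,932 in favor — approved.
B: 2/3 of 191866 = 127910.67, rounded up to 127911; 127,911 required, 127,911 in favor — approved.
C: 3/4 of 2472478 = 1854358.50, rounded up to 1854359; 1,854,359 required, 1,854,433 in favor — approved.
D: 3/4 of 657076 = 492807; 492,807 required, 492,606 in favor — not approved.

Not approved — the D shares did not give the required vote.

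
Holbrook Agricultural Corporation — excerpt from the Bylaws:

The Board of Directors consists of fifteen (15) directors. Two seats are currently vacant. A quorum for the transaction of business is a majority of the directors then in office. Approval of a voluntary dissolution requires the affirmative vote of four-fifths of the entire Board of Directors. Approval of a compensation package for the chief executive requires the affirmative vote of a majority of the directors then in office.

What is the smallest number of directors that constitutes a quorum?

A majority of 13 is 7.

7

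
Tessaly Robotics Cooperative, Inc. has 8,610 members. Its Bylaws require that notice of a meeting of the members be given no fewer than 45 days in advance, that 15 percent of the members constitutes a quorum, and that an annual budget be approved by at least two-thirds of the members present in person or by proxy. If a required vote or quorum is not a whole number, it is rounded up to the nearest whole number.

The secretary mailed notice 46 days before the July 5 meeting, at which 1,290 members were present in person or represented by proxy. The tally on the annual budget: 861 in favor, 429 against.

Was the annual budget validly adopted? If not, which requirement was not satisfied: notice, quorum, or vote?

Notice: 46 days given; 45 required. Satisfied.
Quorum: 15% of 8,610 = 1,291.50, rounded up to 1,292; 1,290 present. Not satisfied.
Vote: requires two-thirds of those present (1,290); 2/3 of 1290 = 860, so 860 needed; 861 in favor. Satisfied.

Invalid — quorum requirement not satisfied.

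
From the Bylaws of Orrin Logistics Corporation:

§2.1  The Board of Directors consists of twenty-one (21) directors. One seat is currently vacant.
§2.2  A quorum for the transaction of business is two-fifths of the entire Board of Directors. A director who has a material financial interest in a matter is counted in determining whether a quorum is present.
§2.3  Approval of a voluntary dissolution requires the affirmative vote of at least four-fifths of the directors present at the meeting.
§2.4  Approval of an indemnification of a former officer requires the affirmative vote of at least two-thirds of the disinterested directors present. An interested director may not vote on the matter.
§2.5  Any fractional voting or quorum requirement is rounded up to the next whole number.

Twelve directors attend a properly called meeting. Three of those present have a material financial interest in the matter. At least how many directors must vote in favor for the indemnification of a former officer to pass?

The indemnification of a former officer requires two-thirds of the disinterested directors present (12 − 3 = 9).
2/3 of 9 = 6.

6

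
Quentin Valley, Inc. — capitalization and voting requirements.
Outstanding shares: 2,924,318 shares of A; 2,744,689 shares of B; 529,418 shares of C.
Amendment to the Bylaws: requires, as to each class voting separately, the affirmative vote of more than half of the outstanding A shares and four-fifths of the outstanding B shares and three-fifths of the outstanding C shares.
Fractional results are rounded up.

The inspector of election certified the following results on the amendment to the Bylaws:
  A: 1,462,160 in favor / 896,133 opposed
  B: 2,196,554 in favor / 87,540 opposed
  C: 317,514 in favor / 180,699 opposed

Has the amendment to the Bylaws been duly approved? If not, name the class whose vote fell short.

A: a majority of 2924318 is 1462160; 1,462,160 required, 1,462,160 in favor — approved.
B: 4/5 of 2744689 = 2195751.20, rounded up to 2195752; 2,195,752 required, 2,196,554 in favor — approved.
C: 3/5 of 529418 = 317650.80, rounded up to 317651; 317,651 required, 317,514 in favor — not approved.

Not approved — the C shares did not give the required vote.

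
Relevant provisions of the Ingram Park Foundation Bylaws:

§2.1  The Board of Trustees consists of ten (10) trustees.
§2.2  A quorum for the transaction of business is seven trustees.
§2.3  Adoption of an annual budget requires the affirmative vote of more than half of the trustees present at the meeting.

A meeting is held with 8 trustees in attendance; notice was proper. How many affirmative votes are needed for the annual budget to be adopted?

5

The annual budget requires a majority of the trustees present (8).
A majority of 8 is 5.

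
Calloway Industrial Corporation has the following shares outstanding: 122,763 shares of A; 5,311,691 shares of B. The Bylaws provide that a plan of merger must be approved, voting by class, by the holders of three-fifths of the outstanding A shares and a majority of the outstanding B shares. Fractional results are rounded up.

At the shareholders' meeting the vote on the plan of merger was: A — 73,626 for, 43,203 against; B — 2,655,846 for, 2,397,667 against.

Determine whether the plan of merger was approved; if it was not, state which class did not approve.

A: 3/5 of 122763 = 73657.80, rounded up to 73658; 73,658 required, 73,626 in favor — not approved.
B: a majority of 5311691 is 2655846; 2,655,846 required, 2,655,846 in favor — approved.

Not approved — the A shares did not give the required vote.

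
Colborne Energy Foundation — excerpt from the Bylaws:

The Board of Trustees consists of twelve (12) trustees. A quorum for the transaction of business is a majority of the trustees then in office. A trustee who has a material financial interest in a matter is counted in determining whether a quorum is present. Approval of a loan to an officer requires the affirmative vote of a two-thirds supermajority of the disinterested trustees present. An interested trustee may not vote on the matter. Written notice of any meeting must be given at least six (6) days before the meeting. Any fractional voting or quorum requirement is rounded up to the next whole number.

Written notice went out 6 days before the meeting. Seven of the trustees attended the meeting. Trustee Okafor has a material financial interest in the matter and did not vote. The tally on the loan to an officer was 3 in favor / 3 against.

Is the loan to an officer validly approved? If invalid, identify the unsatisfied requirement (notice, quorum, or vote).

Invalid — vote requirement not satisfied.

Notice: 6 days given; 6 required (6 ≥ 6). Satisfied.
Quorum: 7 present (interested trustees count toward quorum); quorum is 7. Satisfied.
Vote: the loan to an officer requires two-thirds of the disinterested trustees present (7 − 1 = 6). 2/3 of 6 = 4, so 4 affirmative votes are needed; 3 voted in favor. Not satisfied.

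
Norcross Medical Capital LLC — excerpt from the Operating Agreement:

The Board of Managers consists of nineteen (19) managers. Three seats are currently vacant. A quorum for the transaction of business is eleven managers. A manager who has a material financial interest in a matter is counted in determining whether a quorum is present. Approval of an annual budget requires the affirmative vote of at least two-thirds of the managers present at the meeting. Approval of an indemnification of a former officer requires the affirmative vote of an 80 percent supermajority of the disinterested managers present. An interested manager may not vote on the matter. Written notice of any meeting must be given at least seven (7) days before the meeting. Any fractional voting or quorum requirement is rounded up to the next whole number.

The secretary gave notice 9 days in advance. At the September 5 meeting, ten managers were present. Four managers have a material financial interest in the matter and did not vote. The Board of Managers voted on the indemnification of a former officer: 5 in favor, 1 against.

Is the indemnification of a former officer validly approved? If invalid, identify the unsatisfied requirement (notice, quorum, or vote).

Invalid — quorum requirement not satisfied.

Notice: 9 days given; 7 required (9 ≥ 7). Satisfied.
Quorum: 10 present (interested managers count toward quorum); quorum is 11. Not satisfied.
Vote: the indemnification of a former officer requires four-fifths of the disinterested managers present (10 − 4 = 6). 4/5 of 6 = 4.80, rounded up to 5, so 5 affirmative votes are needed; 5 voted in favor. Satisfied. (Moot — without a quorum no business can be validly transacted.)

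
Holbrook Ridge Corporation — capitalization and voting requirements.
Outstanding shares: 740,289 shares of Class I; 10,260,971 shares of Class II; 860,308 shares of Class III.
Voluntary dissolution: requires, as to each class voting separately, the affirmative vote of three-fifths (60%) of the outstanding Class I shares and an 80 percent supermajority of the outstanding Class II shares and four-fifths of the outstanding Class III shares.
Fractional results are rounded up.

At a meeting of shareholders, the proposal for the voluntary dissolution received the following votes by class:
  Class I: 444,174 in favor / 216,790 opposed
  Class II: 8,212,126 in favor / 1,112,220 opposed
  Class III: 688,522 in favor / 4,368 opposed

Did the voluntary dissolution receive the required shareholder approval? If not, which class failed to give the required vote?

Approved — every class gave the required vote.

Class I: 3/5 of 740289 = 444173.40, rounded up to 444174; 444,174 required, 444,174 in favor — approved.
Class II: 4/5 of 10260971 = 8208776.80, rounded up to 8208777; 8,208,777 required, 8,212,126 in favor — approved.
Class III: 4/5 of 860308 = 688246.40, rounded up to 688247; 688,247 required, 688,522 in favor — approved.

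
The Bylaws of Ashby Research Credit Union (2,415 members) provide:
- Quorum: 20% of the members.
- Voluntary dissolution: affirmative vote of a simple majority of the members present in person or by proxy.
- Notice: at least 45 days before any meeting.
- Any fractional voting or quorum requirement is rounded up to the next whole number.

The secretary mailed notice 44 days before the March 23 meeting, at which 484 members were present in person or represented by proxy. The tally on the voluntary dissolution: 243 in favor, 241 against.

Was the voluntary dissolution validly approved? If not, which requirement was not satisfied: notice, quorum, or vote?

Invalid — notice requirement not satisfied.

Notice: 44 days given; 45 required. Not satisfied.
Quorum: 20% of 2,415 = 483; 484 present. Satisfied.
Vote: requires a majority of those present (484); a majority of 484 is 243, so 243 needed; 243 in favor. Satisfied.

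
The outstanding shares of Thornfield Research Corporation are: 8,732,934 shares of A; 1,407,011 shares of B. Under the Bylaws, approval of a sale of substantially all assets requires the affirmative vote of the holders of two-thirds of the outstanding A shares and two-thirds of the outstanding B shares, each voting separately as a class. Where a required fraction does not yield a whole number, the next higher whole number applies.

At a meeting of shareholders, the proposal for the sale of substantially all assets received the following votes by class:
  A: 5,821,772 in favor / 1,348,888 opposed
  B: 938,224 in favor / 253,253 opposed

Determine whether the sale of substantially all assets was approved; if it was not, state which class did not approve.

A: 2/3 of 8732934 = 5821956; 5,821,956 required, 5,821,772 in favor — not approved.
B: 2/3 of 1407011 = 938007.33, rounded up to 938008; 938,008 required, 938,224 in favor — approved.

Not approved — the A shares did not give the required vote.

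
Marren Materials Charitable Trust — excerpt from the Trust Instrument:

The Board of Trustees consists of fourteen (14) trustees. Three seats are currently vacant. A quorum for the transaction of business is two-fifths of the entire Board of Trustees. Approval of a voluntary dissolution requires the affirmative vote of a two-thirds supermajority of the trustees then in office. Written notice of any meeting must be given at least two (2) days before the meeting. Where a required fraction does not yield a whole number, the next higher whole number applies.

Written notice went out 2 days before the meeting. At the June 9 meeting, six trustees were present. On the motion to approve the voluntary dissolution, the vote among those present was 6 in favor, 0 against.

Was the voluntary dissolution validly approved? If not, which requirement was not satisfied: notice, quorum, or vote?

Notice: 2 days given; 2 required (2 ≥ 2). Satisfied.
Quorum: 6 present; quorum is 6. Satisfied.
Vote: the voluntary dissolution requires two-thirds of the trustees then in office (11). 2/3 of 11 = 7.33, rounded up to 8, so 8 affirmative votes are needed; 6 voted in favor. Not satisfied.

Invalid — vote requirement not satisfied.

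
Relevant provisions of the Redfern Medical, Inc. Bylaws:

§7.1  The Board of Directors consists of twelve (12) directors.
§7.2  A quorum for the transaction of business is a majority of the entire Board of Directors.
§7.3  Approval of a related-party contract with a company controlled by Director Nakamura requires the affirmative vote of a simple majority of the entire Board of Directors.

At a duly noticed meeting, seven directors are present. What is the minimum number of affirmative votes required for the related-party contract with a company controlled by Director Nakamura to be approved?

7

The related-party contract with a company controlled by Director Nakamura requires a majority of the entire Board of Directors (12).
A majority of 12 is 7.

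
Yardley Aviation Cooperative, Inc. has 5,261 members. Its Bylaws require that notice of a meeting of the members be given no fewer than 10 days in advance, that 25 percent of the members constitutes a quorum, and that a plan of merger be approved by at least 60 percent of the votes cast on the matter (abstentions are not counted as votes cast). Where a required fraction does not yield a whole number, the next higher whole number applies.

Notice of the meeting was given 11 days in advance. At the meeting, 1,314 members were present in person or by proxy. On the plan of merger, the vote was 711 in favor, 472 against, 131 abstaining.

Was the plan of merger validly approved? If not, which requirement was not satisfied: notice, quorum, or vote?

Invalid — quorum requirement not satisfied.

Notice: 11 days given; 10 required. Satisfied.
Quorum: 25% of 5,261 = 1,315.25, rounded up to 1,316; 1,314 present. Not satisfied.
Vote: requires three-fifths of the votes cast (1,314 − 131 abstaining = 1,183); 3/5 of 1183 = 709.80, rounded up to 710, so 710 needed; 711 in favor. Satisfied.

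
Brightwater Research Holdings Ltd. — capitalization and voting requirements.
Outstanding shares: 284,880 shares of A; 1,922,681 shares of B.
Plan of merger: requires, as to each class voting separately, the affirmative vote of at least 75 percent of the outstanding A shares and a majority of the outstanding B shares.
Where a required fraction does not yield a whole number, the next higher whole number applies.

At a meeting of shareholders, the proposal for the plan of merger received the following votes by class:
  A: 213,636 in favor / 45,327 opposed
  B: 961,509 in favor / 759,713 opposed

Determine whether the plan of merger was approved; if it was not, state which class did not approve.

A: 3/4 of 284880 = 213660; 213,660 required, 213,636 in favor — not approved.
B: a majority of 1922681 is 961341; 961,341 required, 961,509 in favor — approved.

Not approved — the A shares did not give the required vote.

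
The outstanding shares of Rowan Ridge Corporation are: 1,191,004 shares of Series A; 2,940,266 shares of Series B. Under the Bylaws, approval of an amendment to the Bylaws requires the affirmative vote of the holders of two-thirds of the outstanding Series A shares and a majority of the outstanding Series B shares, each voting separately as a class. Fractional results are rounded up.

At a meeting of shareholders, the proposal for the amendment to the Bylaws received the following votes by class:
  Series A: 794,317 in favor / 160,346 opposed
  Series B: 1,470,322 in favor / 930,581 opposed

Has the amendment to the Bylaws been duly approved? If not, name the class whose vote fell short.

Approved — every class gave the required vote.

Series A: 2/3 of 1191004 = 794002.67, rounded up to 794003; 794,003 required, 794,317 in favor — approved.
Series B: a majority of 2940266 is 1470134; 1,470,134 required, 1,470,322 in favor — approved.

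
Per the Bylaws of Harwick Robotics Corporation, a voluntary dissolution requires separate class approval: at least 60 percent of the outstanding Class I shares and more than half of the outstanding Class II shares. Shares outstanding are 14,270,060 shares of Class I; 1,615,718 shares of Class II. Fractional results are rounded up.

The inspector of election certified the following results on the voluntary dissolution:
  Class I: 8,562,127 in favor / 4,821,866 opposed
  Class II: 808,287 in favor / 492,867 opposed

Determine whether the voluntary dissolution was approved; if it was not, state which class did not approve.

Approved — every class gave the required vote.

Class I: 3/5 of 14270060 = 8562036; 8,562,036 required, 8,562,127 in favor — approved.
Class II: a majority of 1615718 is 807860; 807,860 required, 808,287 in favor — approved.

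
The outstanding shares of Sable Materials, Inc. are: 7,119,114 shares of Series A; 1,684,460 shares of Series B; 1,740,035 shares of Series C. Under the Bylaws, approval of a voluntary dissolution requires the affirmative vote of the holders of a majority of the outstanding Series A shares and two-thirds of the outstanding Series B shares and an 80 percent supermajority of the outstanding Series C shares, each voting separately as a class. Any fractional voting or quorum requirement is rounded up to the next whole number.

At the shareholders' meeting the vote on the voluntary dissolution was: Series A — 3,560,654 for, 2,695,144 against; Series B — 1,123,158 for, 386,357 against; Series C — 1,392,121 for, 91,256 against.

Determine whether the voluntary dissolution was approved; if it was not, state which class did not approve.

Series A: a majority of 7119114 is 3559558; 3,559,558 required, 3,560,654 in favor — approved.
Series B: 2/3 of 1684460 = 1122973.33, rounded up to 1122974; 1,122,974 required, 1,123,158 in favor — approved.
Series C: 4/5 of 1740035 = 1392028; 1,392,028 required, 1,392,121 in favor — approved.

Approved — every class gave the required vote.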